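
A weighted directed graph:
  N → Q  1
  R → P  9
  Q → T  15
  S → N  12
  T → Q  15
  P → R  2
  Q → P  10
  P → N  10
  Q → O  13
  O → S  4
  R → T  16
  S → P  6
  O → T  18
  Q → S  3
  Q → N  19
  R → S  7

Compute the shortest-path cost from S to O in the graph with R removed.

26

Routes from S to O avoiding R:
S -> P -> N -> Q -> O: 6 + 10 + 1 + 13 = 30
S -> N -> Q -> O: 12 + 1 + 13 = 26
Best route has total 26.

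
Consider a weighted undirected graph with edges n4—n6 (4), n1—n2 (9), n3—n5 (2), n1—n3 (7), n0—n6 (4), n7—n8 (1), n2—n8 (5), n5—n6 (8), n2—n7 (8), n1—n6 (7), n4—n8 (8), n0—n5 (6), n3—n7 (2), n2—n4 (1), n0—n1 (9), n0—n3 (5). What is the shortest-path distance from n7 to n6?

11

A few of the n7→n6 routes:
n7-n3-n5-n6: 2 + 2 + 8 = 12
n7-n3-n0-n6: 2 + 5 + 4 = 11
n7-n8-n2-n4-n6: 1 + 5 + 1 + 4 = 11
n7-n8-n4-n6: 1 + 8 + 4 = 13
The minimum is 11.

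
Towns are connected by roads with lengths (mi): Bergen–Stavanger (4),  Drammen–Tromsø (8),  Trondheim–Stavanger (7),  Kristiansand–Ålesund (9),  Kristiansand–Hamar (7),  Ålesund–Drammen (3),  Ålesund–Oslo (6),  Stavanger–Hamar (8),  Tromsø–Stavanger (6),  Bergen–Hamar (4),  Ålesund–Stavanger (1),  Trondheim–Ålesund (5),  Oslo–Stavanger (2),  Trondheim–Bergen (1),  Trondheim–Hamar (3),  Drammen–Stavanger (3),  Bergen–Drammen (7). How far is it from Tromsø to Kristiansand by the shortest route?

16

Comparing a few candidate routes:
Tromsø - Drammen - Ålesund - Kristiansand: 8 + 3 + 9 = 20
Tromsø - Stavanger - Hamar - Kristiansand: 6 + 8 + 7 = 21
Tromsø - Drammen - Stavanger - Ålesund - Kristiansand: 8 + 3 + 1 + 9 = 21
Tromsø - Stavanger - Ålesund - Kristiansand: 6 + 1 + 9 = 16
Shortest: 16 mi.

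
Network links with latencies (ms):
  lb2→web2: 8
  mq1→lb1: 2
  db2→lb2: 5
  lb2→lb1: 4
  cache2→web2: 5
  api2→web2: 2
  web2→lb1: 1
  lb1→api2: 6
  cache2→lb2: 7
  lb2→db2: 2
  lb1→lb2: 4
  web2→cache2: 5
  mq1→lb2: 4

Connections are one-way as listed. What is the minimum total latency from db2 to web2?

13

Paths from db2 to web2:
db2 → lb2 → web2: 5 + 8 = 13
db2 → lb2 → lb1 → api2 → web2: 5 + 4 + 6 + 2 = 17
Shortest: 13 ms.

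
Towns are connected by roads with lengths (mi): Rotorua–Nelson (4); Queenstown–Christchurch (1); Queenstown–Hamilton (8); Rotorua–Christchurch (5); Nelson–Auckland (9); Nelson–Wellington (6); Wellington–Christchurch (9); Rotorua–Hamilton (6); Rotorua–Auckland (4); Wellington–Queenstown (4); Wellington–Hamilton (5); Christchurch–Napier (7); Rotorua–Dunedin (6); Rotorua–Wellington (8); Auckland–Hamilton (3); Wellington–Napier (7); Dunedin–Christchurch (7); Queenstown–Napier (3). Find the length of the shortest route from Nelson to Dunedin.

A few of the Nelson→Dunedin routes:
Nelson -> Rotorua -> Dunedin: 4 + 6 = 10
Nelson -> Wellington -> Queenstown -> Christchurch -> Dunedin: 6 + 4 + 1 + 7 = 18
Nelson -> Wellington -> Rotorua -> Dunedin: 6 + 8 + 6 = 20
Nelson -> Auckland -> Rotorua -> Dunedin: 9 + 4 + 6 = 19
Nelson -> Rotorua -> Christchurch -> Dunedin: 4 + 5 + 7 = 16
Best route has total 10 mi.

10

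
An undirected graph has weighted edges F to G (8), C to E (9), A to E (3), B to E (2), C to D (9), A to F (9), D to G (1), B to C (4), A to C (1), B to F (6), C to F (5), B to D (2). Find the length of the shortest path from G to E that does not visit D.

16

Checking several routes:
G - F - B - E: 8 + 6 + 2 = 16
G - F - C - B - E: 8 + 5 + 4 + 2 = 19
G - F - C - A - E: 8 + 5 + 1 + 3 = 17
G - F - A - E: 8 + 9 + 3 = 20
Shortest: 16.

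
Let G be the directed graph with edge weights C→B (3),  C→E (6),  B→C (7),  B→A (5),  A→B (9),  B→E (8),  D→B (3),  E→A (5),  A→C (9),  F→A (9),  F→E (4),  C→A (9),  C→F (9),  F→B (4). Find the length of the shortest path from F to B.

Comparing a few candidate routes:
F→E→A→B: 4 + 5 + 9 = 18
F→A→B: 9 + 9 = 18
F→B: 4
The minimum is 4.

4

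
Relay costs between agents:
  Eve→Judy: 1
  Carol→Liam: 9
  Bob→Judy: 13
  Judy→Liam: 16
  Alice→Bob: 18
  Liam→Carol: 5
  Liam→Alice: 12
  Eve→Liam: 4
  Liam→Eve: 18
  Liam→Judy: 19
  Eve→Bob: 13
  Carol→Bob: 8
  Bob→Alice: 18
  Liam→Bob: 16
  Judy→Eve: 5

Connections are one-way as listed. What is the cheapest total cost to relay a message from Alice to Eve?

Routes from Alice to Eve:
Alice-Bob-Judy-Eve: 18 + 13 + 5 = 36
Alice-Bob-Judy-Liam-Eve: 18 + 13 + 16 + 18 = 65
Best route has total 36.

36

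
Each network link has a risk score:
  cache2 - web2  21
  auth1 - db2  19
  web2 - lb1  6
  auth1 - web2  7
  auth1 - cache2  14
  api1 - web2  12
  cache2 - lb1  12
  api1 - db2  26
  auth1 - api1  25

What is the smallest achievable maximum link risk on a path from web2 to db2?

19

Comparing a few candidate routes:
web2-cache2-auth1-db2: max(21, 14, 19) = 21
web2-auth1-db2: max(7, 19) = 19
web2-api1-auth1-db2: max(12, 25, 19) = 25
web2-lb1-cache2-auth1-db2: max(6, 12, 14, 19) = 19
The minimum achievable maximum is 19.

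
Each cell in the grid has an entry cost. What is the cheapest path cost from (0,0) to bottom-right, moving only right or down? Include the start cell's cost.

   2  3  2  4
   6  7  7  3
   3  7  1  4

18

Take [0,0] [0,1] [0,2] [0,3] [1,3] [2,3] for a total of 2 + 3 + 2 + 4 + 3 + 4 = 18.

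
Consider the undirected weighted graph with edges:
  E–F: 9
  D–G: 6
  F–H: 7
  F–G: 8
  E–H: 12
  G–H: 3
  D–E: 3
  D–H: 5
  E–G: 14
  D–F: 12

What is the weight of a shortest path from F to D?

12

Checking several routes:
F→E→D: 9 + 3 = 12
F→H→D: 7 + 5 = 12
F→D: 12
F→G→D: 8 + 6 = 14
The minimum is 12.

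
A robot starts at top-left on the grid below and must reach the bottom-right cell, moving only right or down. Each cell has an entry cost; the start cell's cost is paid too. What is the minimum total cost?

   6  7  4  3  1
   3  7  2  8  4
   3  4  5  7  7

Take r0c0→r0c1→r0c2→r0c3→r0c4→r1c4→r2c4 for a total of 6 + 7 + 4 + 3 + 1 + 4 + 7 = 32.

32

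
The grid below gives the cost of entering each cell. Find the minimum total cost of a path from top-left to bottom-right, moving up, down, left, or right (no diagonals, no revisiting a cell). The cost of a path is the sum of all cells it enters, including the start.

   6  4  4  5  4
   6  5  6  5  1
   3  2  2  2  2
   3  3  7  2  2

25

Take [0,0] -> [0,1] -> [1,1] -> [2,1] -> [2,2] -> [2,3] -> [2,4] -> [3,4] for a total of 6 + 4 + 5 + 2 + 2 + 2 + 2 + 2 = 25.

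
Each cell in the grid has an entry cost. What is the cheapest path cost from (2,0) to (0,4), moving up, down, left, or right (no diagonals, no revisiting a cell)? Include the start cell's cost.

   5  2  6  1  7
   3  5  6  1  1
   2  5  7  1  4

24

Take [2,0]→[2,1]→[2,2]→[2,3]→[1,3]→[0,3]→[0,4] for a total of 2 + 5 + 7 + 1 + 1 + 1 + 7 = 24.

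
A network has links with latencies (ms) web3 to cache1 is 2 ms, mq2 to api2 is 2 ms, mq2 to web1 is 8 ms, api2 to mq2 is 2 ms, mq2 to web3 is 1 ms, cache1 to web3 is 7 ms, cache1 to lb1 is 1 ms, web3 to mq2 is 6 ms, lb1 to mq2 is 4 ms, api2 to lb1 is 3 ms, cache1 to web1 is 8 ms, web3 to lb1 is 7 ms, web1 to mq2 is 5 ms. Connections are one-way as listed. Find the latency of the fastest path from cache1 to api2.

7

Candidate routes:
cache1-lb1-mq2-api2: 1 + 4 + 2 = 7
cache1-web3-lb1-mq2-api2: 7 + 7 + 4 + 2 = 20
cache1-web3-mq2-api2: 7 + 6 + 2 = 15
cache1-web1-mq2-api2: 8 + 5 + 2 = 15
Shortest: 7 ms.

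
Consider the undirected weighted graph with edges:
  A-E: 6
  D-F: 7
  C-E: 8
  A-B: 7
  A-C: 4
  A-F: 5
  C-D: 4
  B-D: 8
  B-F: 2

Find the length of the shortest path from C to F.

Checking several routes:
C-D-F: 4 + 7 = 11
C-A-F: 4 + 5 = 9
C-A-B-F: 4 + 7 + 2 = 13
C-D-B-F: 4 + 8 + 2 = 14
The minimum is 9.

9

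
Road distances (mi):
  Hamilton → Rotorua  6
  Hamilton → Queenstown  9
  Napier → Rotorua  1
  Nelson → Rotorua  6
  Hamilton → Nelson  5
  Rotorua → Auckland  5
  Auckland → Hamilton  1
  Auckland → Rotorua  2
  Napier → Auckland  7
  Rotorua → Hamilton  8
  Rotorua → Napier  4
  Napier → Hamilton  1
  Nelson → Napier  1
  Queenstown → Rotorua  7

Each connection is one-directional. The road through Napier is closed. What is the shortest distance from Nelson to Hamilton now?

12

Paths from Nelson to Hamilton avoiding Napier:
Nelson -> Rotorua -> Hamilton: 6 + 8 = 14
Nelson -> Rotorua -> Auckland -> Hamilton: 6 + 5 + 1 = 12
Best route has total 12 mi.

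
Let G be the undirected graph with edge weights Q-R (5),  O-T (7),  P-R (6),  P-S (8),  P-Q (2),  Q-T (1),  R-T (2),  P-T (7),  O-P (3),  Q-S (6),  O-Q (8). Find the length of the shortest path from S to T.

Checking several routes:
S → Q → R → T: 6 + 5 + 2 = 13
S → Q → T: 6 + 1 = 7
S → P → T: 8 + 7 = 15
S → P → Q → T: 8 + 2 + 1 = 11
The minimum is 7.

7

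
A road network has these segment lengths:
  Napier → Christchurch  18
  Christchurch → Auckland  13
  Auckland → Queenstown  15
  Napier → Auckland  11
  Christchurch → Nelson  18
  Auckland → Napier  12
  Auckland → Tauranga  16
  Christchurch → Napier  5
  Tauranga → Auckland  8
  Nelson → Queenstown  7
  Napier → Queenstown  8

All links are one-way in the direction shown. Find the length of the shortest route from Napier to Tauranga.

Candidate routes:
Napier→Christchurch→Auckland→Tauranga: 18 + 13 + 16 = 47
Napier→Auckland→Tauranga: 11 + 16 = 27
Best route has total 27.

27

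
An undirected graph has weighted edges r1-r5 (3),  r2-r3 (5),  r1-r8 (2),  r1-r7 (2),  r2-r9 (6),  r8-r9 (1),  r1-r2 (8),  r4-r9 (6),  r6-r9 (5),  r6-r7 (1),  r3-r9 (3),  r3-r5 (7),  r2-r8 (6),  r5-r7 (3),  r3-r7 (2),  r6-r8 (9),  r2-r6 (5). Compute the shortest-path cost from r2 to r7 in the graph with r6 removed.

7

A few of the r2→r7 routes:
r2 -> r1 -> r7: 8 + 2 = 10
r2 -> r3 -> r7: 5 + 2 = 7
r2 -> r8 -> r1 -> r7: 6 + 2 + 2 = 10
Shortest: 7.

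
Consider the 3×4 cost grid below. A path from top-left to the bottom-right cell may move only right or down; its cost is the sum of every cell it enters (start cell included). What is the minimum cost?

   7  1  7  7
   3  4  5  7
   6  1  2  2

One optimal route is [0,0]→[0,1]→[1,1]→[2,1]→[2,2]→[2,3].
Its cost is 7 + 1 + 4 + 1 + 2 + 2 = 17.
(Top row then right column would cost 31.)

17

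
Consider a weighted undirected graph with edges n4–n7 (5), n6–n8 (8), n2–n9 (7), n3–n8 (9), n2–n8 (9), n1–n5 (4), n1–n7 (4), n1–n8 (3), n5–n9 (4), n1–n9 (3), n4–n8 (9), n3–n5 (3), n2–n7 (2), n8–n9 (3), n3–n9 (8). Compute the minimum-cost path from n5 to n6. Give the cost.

15

A few of the n5→n6 routes:
n5 -> n9 -> n8 -> n6: 4 + 3 + 8 = 15
n5 -> n9 -> n1 -> n8 -> n6: 4 + 3 + 3 + 8 = 18
n5 -> n1 -> n9 -> n8 -> n6: 4 + 3 + 3 + 8 = 18
n5 -> n3 -> n8 -> n6: 3 + 9 + 8 = 20
n5 -> n1 -> n8 -> n6: 4 + 3 + 8 = 15
Best route has total 15.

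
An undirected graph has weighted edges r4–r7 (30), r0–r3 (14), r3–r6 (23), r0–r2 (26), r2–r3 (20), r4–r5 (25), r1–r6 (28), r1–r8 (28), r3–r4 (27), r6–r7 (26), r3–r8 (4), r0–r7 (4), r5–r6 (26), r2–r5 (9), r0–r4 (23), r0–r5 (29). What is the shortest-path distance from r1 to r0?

Comparing a few candidate routes:
r1→r8→r3→r0: 28 + 4 + 14 = 46
r1→r6→r3→r0: 28 + 23 + 14 = 65
r1→r6→r7→r0: 28 + 26 + 4 = 58
Shortest: 46.

46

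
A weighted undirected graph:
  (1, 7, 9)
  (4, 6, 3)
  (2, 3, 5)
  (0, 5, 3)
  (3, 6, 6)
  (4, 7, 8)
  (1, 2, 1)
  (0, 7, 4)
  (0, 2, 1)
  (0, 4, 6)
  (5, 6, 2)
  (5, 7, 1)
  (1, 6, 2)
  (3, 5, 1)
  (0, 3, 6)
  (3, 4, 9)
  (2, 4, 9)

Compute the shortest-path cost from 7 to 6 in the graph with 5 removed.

Comparing a few candidate routes:
7 - 4 - 6: 8 + 3 = 11
7 - 0 - 2 - 1 - 6: 4 + 1 + 1 + 2 = 8
7 - 1 - 6: 9 + 2 = 11
Shortest: 8.

8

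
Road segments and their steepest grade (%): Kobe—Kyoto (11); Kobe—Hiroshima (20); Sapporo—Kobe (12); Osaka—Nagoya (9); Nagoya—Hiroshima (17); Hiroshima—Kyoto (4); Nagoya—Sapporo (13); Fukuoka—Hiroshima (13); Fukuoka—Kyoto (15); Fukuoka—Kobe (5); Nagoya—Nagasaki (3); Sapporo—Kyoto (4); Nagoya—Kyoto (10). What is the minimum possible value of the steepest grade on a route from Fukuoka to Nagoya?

Checking several routes:
Fukuoka→Kobe→Kyoto→Sapporo→Nagoya: max(5, 11, 4, 13) = 13
Fukuoka→Hiroshima→Kyoto→Kobe→Sapporo→Nagoya: max(13, 4, 11, 12, 13) = 13
Fukuoka→Kobe→Sapporo→Kyoto→Nagoya: max(5, 12, 4, 10) = 12
Fukuoka→Kobe→Kyoto→Nagoya: max(5, 11, 10) = 11
Fukuoka→Kobe→Sapporo→Nagoya: max(5, 12, 13) = 13
Best route has worst link 11%.

11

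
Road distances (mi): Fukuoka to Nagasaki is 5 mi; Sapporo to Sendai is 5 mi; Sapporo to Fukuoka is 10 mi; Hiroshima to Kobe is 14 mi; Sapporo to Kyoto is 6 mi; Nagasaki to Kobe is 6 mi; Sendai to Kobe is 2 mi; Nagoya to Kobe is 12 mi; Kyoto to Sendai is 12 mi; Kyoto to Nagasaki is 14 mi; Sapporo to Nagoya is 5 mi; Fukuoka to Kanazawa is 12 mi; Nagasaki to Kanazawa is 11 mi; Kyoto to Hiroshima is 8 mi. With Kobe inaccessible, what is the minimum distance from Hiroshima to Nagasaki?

22

Checking several routes:
Hiroshima→Kyoto→Sendai→Sapporo→Fukuoka→Nagasaki: 8 + 12 + 5 + 10 + 5 = 40
Hiroshima→Kyoto→Nagasaki: 8 + 14 = 22
Hiroshima→Kyoto→Sapporo→Fukuoka→Kanazawa→Nagasaki: 8 + 6 + 10 + 12 + 11 = 47
Hiroshima→Kyoto→Sapporo→Fukuoka→Nagasaki: 8 + 6 + 10 + 5 = 29
Best route has total 22 mi.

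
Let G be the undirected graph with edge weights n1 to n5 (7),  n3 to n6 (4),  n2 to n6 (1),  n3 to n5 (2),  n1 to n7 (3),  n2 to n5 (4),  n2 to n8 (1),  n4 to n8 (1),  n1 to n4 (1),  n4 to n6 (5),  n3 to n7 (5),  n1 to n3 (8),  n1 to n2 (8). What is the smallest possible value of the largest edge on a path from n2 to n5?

Some routes from n2 to n5:
n2-n8-n4-n6-n3-n5: max(1, 1, 5, 4, 2) = 5
n2-n5: max(4) = 4
n2-n6-n3-n5: max(1, 4, 2) = 4
Smallest bottleneck: 4.

4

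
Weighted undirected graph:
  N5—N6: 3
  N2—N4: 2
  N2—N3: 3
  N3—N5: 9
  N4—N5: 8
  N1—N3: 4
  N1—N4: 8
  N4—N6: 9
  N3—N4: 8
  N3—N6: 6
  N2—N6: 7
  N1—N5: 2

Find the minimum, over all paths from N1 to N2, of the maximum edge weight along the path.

4

Checking several routes:
N1→N4→N3→N6→N2: max(8, 8, 6, 7) = 8
N1→N3→N2: max(4, 3) = 4
N1→N5→N6→N3→N2: max(2, 3, 6, 3) = 6
N1→N4→N2: max(8, 2) = 8
N1→N5→N6→N2: max(2, 3, 7) = 7
N1→N3→N6→N2: max(4, 6, 7) = 7
The minimum achievable maximum is 4.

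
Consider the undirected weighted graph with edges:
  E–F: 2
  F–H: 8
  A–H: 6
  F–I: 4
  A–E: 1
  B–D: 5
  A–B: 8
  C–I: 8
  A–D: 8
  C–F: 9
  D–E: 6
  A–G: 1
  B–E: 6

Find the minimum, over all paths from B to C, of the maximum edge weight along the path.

8

A few of the B→C routes:
B - D - E - F - I - C: max(5, 6, 2, 4, 8) = 8
B - A - H - F - I - C: max(8, 6, 8, 4, 8) = 8
B - A - D - E - F - I - C: max(8, 8, 6, 2, 4, 8) = 8
B - A - E - F - I - C: max(8, 1, 2, 4, 8) = 8
Smallest bottleneck: 8.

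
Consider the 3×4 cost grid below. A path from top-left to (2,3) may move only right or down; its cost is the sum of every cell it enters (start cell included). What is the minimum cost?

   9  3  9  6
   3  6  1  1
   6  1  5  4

24

Path [0,0] → [0,1] → [1,1] → [1,2] → [1,3] → [2,3]: 9 + 3 + 6 + 1 + 1 + 4 = 24.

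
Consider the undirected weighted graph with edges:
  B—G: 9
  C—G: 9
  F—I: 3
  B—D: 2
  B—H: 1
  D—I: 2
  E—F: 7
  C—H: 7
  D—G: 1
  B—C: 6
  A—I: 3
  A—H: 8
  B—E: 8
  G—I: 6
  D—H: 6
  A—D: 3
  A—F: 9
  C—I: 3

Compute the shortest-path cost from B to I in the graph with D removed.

Some routes from B to I avoiding D:
B - G - I: 9 + 6 = 15
B - E - F - I: 8 + 7 + 3 = 18
B - H - A - I: 1 + 8 + 3 = 12
B - C - I: 6 + 3 = 9
B - H - C - I: 1 + 7 + 3 = 11
The minimum is 9.

9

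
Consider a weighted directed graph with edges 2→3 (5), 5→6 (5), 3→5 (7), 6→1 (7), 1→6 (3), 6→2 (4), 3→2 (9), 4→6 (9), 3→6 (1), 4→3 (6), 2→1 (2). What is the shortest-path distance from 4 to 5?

Paths from 4 to 5:
4 - 6 - 2 - 3 - 5: 9 + 4 + 5 + 7 = 25
4 - 3 - 5: 6 + 7 = 13
Shortest: 13.

13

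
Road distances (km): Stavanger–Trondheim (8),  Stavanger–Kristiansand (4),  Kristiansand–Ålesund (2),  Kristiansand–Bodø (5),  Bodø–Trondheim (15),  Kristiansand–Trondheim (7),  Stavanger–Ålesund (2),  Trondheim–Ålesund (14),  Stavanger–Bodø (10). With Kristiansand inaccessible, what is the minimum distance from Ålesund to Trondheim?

10

Paths from Ålesund to Trondheim avoiding Kristiansand:
Ålesund -> Stavanger -> Bodø -> Trondheim: 2 + 10 + 15 = 27
Ålesund -> Trondheim: 14
Ålesund -> Stavanger -> Trondheim: 2 + 8 = 10
The minimum is 10 km.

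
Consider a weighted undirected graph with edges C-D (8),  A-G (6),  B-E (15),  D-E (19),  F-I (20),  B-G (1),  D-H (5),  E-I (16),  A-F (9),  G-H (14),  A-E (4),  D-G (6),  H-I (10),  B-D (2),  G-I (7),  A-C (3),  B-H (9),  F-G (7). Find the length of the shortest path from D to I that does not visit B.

13

Comparing a few candidate routes:
D -> C -> A -> G -> I: 8 + 3 + 6 + 7 = 24
D -> H -> I: 5 + 10 = 15
D -> G -> I: 6 + 7 = 13
D -> H -> G -> I: 5 + 14 + 7 = 26
Shortest: 13.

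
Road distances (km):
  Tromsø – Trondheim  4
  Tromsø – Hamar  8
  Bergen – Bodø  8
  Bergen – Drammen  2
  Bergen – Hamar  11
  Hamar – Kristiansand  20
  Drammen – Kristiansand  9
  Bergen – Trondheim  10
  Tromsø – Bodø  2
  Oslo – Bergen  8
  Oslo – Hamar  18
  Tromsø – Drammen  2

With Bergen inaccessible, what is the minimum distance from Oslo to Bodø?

Paths from Oslo to Bodø avoiding Bergen:
Oslo - Hamar - Kristiansand - Drammen - Tromsø - Bodø: 18 + 20 + 9 + 2 + 2 = 51
Oslo - Hamar - Tromsø - Bodø: 18 + 8 + 2 = 28
The minimum is 28 km.

28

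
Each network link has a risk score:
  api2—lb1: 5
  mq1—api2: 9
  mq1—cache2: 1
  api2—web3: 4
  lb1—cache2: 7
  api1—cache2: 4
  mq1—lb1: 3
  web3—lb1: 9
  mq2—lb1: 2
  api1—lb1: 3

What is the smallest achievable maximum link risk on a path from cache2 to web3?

A few of the cache2→web3 routes:
cache2 -> api1 -> lb1 -> api2 -> web3: max(4, 3, 5, 4) = 5
cache2 -> lb1 -> api2 -> web3: max(7, 5, 4) = 7
cache2 -> mq1 -> lb1 -> web3: max(1, 3, 9) = 9
cache2 -> mq1 -> api2 -> web3: max(1, 9, 4) = 9
cache2 -> mq1 -> lb1 -> api2 -> web3: max(1, 3, 5, 4) = 5
cache2 -> mq1 -> api2 -> lb1 -> web3: max(1, 9, 5, 9) = 9
Smallest bottleneck: 5.

5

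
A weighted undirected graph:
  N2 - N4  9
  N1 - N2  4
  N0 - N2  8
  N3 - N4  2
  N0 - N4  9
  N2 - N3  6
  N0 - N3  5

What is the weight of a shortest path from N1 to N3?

Checking several routes:
N1 - N2 - N0 - N3: 4 + 8 + 5 = 17
N1 - N2 - N4 - N3: 4 + 9 + 2 = 15
N1 - N2 - N3: 4 + 6 = 10
N1 - N2 - N0 - N4 - N3: 4 + 8 + 9 + 2 = 23
Shortest: 10.

10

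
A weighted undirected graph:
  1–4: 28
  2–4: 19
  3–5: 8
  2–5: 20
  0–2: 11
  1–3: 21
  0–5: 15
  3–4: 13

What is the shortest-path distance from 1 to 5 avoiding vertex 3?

67

Routes from 1 to 5 avoiding 3:
1-4-2-0-5: 28 + 19 + 11 + 15 = 73
1-4-2-5: 28 + 19 + 20 = 67
Best route has total 67.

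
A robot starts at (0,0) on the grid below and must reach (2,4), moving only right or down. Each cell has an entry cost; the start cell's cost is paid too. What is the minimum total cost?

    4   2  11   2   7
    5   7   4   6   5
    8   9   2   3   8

30

One optimal route is (0,0) (0,1) (1,1) (1,2) (2,2) (2,3) (2,4).
Its cost is 4 + 2 + 7 + 4 + 2 + 3 + 8 = 30.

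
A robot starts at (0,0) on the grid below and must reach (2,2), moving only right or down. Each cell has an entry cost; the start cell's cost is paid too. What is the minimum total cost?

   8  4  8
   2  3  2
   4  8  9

24

Cheapest: [0,0] -> [1,0] -> [1,1] -> [1,2] -> [2,2]
  8 + 2 + 3 + 2 + 9 = 24
For comparison, the top-then-right route costs 31.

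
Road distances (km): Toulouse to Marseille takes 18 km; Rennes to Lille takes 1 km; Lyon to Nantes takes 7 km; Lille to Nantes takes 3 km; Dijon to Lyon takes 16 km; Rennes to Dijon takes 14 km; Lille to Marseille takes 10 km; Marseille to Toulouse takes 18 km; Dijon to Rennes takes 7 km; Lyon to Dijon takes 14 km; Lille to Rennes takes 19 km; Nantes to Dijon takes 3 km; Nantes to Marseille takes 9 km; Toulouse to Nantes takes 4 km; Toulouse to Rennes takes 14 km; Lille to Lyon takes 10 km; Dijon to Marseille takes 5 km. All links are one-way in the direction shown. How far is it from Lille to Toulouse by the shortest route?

28

Some routes from Lille to Toulouse:
Lille-Lyon-Nantes-Marseille-Toulouse: 10 + 7 + 9 + 18 = 44
Lille-Marseille-Toulouse: 10 + 18 = 28
Lille-Nantes-Dijon-Marseille-Toulouse: 3 + 3 + 5 + 18 = 29
Lille-Lyon-Nantes-Dijon-Marseille-Toulouse: 10 + 7 + 3 + 5 + 18 = 43
Lille-Nantes-Marseille-Toulouse: 3 + 9 + 18 = 30
Shortest: 28 km.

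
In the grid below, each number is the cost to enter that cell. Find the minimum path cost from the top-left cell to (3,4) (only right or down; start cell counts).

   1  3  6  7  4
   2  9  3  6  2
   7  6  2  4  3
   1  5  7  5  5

27

Path (0,0)→(0,1)→(0,2)→(1,2)→(2,2)→(2,3)→(2,4)→(3,4): 1 + 3 + 6 + 3 + 2 + 4 + 3 + 5 = 27.
For comparison, the top-then-right route costs 31.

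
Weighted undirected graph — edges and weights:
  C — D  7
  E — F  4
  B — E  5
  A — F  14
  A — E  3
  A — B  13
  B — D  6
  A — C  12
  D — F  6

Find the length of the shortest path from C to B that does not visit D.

Paths from C to B avoiding D:
C-A-E-B: 12 + 3 + 5 = 20
C-A-B: 12 + 13 = 25
C-A-F-E-B: 12 + 14 + 4 + 5 = 35
Best route has total 20.

20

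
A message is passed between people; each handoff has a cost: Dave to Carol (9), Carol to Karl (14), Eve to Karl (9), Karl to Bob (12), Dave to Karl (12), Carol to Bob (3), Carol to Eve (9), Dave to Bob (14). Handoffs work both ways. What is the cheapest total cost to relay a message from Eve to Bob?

12

Some routes from Eve to Bob:
Eve→Karl→Carol→Bob: 9 + 14 + 3 = 26
Eve→Carol→Dave→Bob: 9 + 9 + 14 = 32
Eve→Karl→Bob: 9 + 12 = 21
Eve→Carol→Bob: 9 + 3 = 12
Eve→Karl→Dave→Carol→Bob: 9 + 12 + 9 + 3 = 33
The minimum is 12.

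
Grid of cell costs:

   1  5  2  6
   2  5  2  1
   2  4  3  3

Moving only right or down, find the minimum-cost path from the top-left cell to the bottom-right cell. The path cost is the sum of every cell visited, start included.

14

One optimal route is (0,0)→(0,1)→(0,2)→(1,2)→(1,3)→(2,3).
Its cost is 1 + 5 + 2 + 2 + 1 + 3 = 14.
For comparison, the top-then-right route costs 18.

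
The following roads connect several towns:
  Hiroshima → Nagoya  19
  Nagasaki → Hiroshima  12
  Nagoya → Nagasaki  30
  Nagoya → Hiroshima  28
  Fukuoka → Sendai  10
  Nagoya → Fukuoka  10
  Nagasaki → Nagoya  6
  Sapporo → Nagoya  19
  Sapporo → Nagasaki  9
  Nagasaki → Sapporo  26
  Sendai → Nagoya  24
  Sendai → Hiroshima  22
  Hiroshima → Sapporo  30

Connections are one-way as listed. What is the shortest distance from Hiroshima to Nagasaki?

39

Routes from Hiroshima to Nagasaki:
Hiroshima -> Sapporo -> Nagasaki: 30 + 9 = 39
Hiroshima -> Sapporo -> Nagoya -> Nagasaki: 30 + 19 + 30 = 79
Hiroshima -> Nagoya -> Nagasaki: 19 + 30 = 49
Best route has total 39.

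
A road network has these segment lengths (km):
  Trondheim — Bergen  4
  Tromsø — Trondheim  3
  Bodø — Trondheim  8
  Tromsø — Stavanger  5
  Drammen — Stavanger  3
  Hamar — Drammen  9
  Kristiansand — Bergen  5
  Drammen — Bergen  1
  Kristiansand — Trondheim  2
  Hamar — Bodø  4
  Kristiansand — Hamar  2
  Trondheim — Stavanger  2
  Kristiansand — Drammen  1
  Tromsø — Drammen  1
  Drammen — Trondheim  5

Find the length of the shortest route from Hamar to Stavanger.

6

Some routes from Hamar to Stavanger:
Hamar - Kristiansand - Drammen - Stavanger: 2 + 1 + 3 = 6
Hamar - Kristiansand - Drammen - Trondheim - Stavanger: 2 + 1 + 5 + 2 = 10
Hamar - Kristiansand - Trondheim - Stavanger: 2 + 2 + 2 = 6
Hamar - Kristiansand - Drammen - Tromsø - Trondheim - Stavanger: 2 + 1 + 1 + 3 + 2 = 9
Hamar - Kristiansand - Drammen - Bergen - Trondheim - Stavanger: 2 + 1 + 1 + 4 + 2 = 10
Hamar - Kristiansand - Drammen - Tromsø - Stavanger: 2 + 1 + 1 + 5 = 9
Shortest: 6 km.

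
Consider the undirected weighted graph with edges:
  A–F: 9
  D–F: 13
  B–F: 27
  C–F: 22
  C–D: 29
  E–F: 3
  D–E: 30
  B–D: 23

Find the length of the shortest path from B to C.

Comparing a few candidate routes:
B -> F -> C: 27 + 22 = 49
B -> D -> C: 23 + 29 = 52
B -> D -> F -> C: 23 + 13 + 22 = 58
Best route has total 49.

49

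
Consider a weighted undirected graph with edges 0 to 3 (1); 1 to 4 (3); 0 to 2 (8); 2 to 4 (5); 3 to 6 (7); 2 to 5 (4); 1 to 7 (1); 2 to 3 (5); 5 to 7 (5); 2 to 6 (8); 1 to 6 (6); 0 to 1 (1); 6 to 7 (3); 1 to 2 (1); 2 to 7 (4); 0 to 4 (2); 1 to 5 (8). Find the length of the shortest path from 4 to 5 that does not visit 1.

Checking several routes:
4 - 0 - 2 - 5: 2 + 8 + 4 = 14
4 - 2 - 7 - 5: 5 + 4 + 5 = 14
4 - 0 - 3 - 2 - 5: 2 + 1 + 5 + 4 = 12
4 - 0 - 3 - 6 - 7 - 5: 2 + 1 + 7 + 3 + 5 = 18
4 - 0 - 3 - 2 - 7 - 5: 2 + 1 + 5 + 4 + 5 = 17
4 - 2 - 5: 5 + 4 = 9
The minimum is 9.

9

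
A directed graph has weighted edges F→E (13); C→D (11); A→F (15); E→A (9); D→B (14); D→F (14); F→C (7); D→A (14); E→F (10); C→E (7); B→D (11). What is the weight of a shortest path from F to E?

13

Routes from F to E:
F -> C -> E: 7 + 7 = 14
F -> E: 13
The minimum is 13.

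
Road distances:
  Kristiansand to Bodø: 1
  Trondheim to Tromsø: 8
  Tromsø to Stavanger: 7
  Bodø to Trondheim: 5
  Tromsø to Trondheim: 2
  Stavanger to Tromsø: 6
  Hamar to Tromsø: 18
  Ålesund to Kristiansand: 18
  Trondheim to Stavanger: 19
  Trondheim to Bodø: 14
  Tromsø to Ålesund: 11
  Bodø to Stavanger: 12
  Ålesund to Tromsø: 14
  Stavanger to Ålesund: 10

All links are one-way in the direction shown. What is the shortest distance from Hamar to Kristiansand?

47

Paths from Hamar to Kristiansand:
Hamar→Tromsø→Stavanger→Ålesund→Kristiansand: 18 + 7 + 10 + 18 = 53
Hamar→Tromsø→Trondheim→Bodø→Stavanger→Ålesund→Kristiansand: 18 + 2 + 14 + 12 + 10 + 18 = 74
Hamar→Tromsø→Trondheim→Stavanger→Ålesund→Kristiansand: 18 + 2 + 19 + 10 + 18 = 67
Hamar→Tromsø→Ålesund→Kristiansand: 18 + 11 + 18 = 47
Shortest: 47.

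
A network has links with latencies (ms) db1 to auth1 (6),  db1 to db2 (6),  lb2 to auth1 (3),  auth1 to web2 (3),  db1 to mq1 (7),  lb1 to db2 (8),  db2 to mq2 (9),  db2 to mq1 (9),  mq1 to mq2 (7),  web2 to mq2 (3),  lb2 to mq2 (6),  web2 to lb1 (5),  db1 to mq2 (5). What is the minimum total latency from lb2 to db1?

9

Checking several routes:
lb2 → mq2 → db1: 6 + 5 = 11
lb2 → auth1 → db1: 3 + 6 = 9
lb2 → auth1 → web2 → mq2 → db1: 3 + 3 + 3 + 5 = 14
Shortest: 9 ms.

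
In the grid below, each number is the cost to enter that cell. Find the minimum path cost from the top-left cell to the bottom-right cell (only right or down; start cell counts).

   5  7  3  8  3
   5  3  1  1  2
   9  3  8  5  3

One optimal route is (0,0) -> (1,0) -> (1,1) -> (1,2) -> (1,3) -> (1,4) -> (2,4).
Its cost is 5 + 5 + 3 + 1 + 1 + 2 + 3 = 20.

20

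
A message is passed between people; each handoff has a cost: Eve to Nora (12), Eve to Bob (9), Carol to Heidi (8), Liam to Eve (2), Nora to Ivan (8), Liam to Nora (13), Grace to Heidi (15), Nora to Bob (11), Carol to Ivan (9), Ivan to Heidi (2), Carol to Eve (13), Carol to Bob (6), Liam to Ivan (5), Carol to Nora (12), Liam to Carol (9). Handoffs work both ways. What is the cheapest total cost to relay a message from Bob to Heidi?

14

Some routes from Bob to Heidi:
Bob-Carol-Ivan-Heidi: 6 + 9 + 2 = 17
Bob-Eve-Liam-Ivan-Heidi: 9 + 2 + 5 + 2 = 18
Bob-Carol-Heidi: 6 + 8 = 14
Bob-Nora-Ivan-Heidi: 11 + 8 + 2 = 21
The minimum is 14.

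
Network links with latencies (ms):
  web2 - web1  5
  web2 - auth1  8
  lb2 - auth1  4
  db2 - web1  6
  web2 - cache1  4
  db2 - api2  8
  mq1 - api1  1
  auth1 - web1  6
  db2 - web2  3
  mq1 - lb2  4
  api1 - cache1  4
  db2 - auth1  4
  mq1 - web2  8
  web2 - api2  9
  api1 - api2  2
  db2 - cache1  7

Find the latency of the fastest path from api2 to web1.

14

Checking several routes:
api2 → web2 → web1: 9 + 5 = 14
api2 → db2 → web2 → web1: 8 + 3 + 5 = 16
api2 → api1 → cache1 → web2 → web1: 2 + 4 + 4 + 5 = 15
api2 → db2 → web1: 8 + 6 = 14
api2 → api1 → mq1 → web2 → web1: 2 + 1 + 8 + 5 = 16
The minimum is 14 ms.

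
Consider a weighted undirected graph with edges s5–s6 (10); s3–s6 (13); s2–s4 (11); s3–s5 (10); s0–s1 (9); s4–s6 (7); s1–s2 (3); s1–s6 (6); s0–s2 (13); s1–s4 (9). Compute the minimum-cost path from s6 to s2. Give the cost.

Some routes from s6 to s2:
s6 → s1 → s2: 6 + 3 = 9
s6 → s1 → s4 → s2: 6 + 9 + 11 = 26
s6 → s4 → s1 → s2: 7 + 9 + 3 = 19
s6 → s4 → s2: 7 + 11 = 18
Best route has total 9.

9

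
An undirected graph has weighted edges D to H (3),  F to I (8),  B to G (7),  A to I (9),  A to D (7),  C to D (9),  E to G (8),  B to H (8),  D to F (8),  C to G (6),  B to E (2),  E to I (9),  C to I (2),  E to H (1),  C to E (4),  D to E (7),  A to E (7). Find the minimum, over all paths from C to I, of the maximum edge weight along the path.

Checking several routes:
C-E-A-D-F-I: max(4, 7, 7, 8, 8) = 8
C-E-D-F-I: max(4, 7, 8, 8) = 8
C-E-G-B-H-D-F-I: max(4, 8, 7, 8, 3, 8, 8) = 8
C-I: max(2) = 2
C-E-B-H-D-F-I: max(4, 2, 8, 3, 8, 8) = 8
Best route has worst link 2.

2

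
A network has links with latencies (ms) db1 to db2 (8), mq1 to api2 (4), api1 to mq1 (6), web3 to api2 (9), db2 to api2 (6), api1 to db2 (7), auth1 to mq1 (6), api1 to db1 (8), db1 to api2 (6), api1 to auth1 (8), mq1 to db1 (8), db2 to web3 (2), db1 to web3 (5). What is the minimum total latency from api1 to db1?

Comparing a few candidate routes:
api1 -> mq1 -> db1: 6 + 8 = 14
api1 -> db2 -> web3 -> db1: 7 + 2 + 5 = 14
api1 -> db1: 8
Best route has total 8 ms.

8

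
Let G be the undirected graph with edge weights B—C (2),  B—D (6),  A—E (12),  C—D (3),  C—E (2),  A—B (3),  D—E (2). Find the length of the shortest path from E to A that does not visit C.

Candidate routes:
E -> D -> B -> A: 2 + 6 + 3 = 11
E -> A: 12
Best route has total 11.

11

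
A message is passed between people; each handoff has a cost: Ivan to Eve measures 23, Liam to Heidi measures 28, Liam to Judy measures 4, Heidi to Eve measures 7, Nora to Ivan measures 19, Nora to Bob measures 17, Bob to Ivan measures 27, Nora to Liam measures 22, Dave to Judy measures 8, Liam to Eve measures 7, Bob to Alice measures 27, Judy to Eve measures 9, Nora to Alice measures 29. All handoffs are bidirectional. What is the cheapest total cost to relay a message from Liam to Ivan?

Routes from Liam to Ivan:
Liam → Heidi → Eve → Ivan: 28 + 7 + 23 = 58
Liam → Judy → Eve → Ivan: 4 + 9 + 23 = 36
Liam → Nora → Ivan: 22 + 19 = 41
Liam → Eve → Ivan: 7 + 23 = 30
Liam → Nora → Alice → Bob → Ivan: 22 + 29 + 27 + 27 = 105
Liam → Nora → Bob → Ivan: 22 + 17 + 27 = 66
The minimum is 30.

30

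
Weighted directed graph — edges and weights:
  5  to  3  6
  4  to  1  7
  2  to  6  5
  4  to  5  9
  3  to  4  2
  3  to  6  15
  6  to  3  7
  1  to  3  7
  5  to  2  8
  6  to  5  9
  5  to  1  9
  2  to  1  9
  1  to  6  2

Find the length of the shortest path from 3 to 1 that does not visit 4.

33

Routes from 3 to 1 avoiding 4:
3 -> 6 -> 5 -> 1: 15 + 9 + 9 = 33
3 -> 6 -> 5 -> 2 -> 1: 15 + 9 + 8 + 9 = 41
Best route has total 33.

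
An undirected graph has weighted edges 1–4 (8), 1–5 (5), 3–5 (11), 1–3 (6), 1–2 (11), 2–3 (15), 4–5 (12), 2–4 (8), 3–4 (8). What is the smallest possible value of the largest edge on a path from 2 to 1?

Some routes from 2 to 1:
2 -> 4 -> 5 -> 1: max(8, 12, 5) = 12
2 -> 1: max(11) = 11
2 -> 4 -> 3 -> 1: max(8, 8, 6) = 8
2 -> 4 -> 1: max(8, 8) = 8
2 -> 4 -> 3 -> 5 -> 1: max(8, 8, 11, 5) = 11
The minimum achievable maximum is 8.

8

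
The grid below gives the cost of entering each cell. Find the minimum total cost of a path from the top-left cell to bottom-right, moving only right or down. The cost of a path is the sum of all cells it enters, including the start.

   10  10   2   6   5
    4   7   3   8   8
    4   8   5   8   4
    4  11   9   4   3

44

One optimal route is r0c0 → r1c0 → r1c1 → r1c2 → r2c2 → r2c3 → r2c4 → r3c4.
Its cost is 10 + 4 + 7 + 3 + 5 + 8 + 4 + 3 = 44.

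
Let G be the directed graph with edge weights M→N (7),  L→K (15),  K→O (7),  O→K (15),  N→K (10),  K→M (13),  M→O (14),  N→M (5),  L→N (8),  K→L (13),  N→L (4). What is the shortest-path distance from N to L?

4

Paths from N to L:
N→K→L: 10 + 13 = 23
N→M→O→K→L: 5 + 14 + 15 + 13 = 47
N→L: 4
The minimum is 4.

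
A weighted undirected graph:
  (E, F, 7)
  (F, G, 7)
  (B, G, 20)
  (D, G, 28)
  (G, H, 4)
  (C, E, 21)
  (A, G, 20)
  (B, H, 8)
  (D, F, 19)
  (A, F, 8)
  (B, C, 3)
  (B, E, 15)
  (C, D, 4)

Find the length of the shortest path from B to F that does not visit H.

Comparing a few candidate routes:
B -> E -> F: 15 + 7 = 22
B -> C -> D -> F: 3 + 4 + 19 = 26
B -> G -> F: 20 + 7 = 27
B -> C -> E -> F: 3 + 21 + 7 = 31
Shortest: 22.

22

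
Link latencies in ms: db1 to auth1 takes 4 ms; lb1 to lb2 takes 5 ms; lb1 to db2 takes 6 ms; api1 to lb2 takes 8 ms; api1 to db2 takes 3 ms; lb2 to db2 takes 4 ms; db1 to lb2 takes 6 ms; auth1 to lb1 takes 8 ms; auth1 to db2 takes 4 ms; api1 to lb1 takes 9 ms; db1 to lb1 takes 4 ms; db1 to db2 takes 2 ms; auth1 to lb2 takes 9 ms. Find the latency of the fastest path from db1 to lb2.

6

Checking several routes:
db1→lb2: 6
db1→lb1→lb2: 4 + 5 = 9
db1→db2→lb2: 2 + 4 = 6
Best route has total 6 ms.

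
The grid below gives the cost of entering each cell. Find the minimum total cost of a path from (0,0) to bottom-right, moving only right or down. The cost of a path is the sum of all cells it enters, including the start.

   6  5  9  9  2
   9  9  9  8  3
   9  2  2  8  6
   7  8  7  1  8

Cheapest: r0c0 -> r0c1 -> r1c1 -> r2c1 -> r2c2 -> r3c2 -> r3c3 -> r3c4
  6 + 5 + 9 + 2 + 2 + 7 + 1 + 8 = 40

40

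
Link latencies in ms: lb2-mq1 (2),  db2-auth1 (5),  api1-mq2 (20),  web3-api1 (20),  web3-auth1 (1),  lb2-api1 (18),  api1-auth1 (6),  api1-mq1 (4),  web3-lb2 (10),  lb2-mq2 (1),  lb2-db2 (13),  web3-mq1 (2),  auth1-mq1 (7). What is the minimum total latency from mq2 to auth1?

6

Comparing a few candidate routes:
mq2 -> lb2 -> db2 -> auth1: 1 + 13 + 5 = 19
mq2 -> lb2 -> web3 -> auth1: 1 + 10 + 1 = 12
mq2 -> lb2 -> mq1 -> api1 -> auth1: 1 + 2 + 4 + 6 = 13
mq2 -> lb2 -> mq1 -> web3 -> auth1: 1 + 2 + 2 + 1 = 6
mq2 -> lb2 -> mq1 -> auth1: 1 + 2 + 7 = 10
Best route has total 6 ms.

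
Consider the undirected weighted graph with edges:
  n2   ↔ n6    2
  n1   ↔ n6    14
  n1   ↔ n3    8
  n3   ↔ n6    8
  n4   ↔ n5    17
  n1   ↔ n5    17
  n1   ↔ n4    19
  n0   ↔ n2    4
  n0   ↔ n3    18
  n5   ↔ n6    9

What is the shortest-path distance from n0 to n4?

Some routes from n0 to n4:
n0 -> n3 -> n1 -> n4: 18 + 8 + 19 = 45
n0 -> n2 -> n6 -> n5 -> n1 -> n4: 4 + 2 + 9 + 17 + 19 = 51
n0 -> n3 -> n6 -> n5 -> n4: 18 + 8 + 9 + 17 = 52
n0 -> n2 -> n6 -> n3 -> n1 -> n4: 4 + 2 + 8 + 8 + 19 = 41
n0 -> n2 -> n6 -> n1 -> n4: 4 + 2 + 14 + 19 = 39
n0 -> n2 -> n6 -> n5 -> n4: 4 + 2 + 9 + 17 = 32
Shortest: 32.

32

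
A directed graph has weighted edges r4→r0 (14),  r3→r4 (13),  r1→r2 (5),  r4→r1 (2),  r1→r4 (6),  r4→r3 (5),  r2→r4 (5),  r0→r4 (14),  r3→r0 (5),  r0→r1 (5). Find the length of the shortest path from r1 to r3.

Paths from r1 to r3:
r1-r4-r3: 6 + 5 = 11
r1-r2-r4-r3: 5 + 5 + 5 = 15
Best route has total 11.

11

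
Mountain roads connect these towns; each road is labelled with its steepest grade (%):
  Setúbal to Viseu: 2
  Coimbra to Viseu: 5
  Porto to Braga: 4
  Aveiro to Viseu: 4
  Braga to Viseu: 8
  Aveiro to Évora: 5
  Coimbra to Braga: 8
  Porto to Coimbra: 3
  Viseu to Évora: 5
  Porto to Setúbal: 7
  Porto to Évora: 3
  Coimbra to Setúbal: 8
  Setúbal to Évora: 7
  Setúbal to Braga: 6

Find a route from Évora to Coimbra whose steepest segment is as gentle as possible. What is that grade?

Some routes from Évora to Coimbra:
Évora→Porto→Coimbra: max(3, 3) = 3
Évora→Viseu→Coimbra: max(5, 5) = 5
Évora→Aveiro→Viseu→Coimbra: max(5, 4, 5) = 5
Best route has worst link 3%.

3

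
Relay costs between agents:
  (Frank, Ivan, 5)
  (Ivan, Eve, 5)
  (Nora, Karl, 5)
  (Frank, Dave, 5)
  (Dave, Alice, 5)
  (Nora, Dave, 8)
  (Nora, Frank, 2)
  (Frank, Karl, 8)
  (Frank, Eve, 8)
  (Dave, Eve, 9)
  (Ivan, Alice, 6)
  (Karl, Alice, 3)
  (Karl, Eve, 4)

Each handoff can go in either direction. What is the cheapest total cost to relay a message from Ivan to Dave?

Comparing a few candidate routes:
Ivan -> Alice -> Dave: 6 + 5 = 11
Ivan -> Eve -> Dave: 5 + 9 = 14
Ivan -> Frank -> Dave: 5 + 5 = 10
Best route has total 10.

10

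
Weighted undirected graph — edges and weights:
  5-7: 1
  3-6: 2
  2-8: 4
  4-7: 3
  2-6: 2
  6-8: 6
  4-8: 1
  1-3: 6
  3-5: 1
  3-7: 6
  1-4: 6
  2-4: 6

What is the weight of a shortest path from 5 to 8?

Comparing a few candidate routes:
5 -> 3 -> 6 -> 2 -> 8: 1 + 2 + 2 + 4 = 9
5 -> 3 -> 6 -> 8: 1 + 2 + 6 = 9
5 -> 3 -> 7 -> 4 -> 8: 1 + 6 + 3 + 1 = 11
5 -> 7 -> 4 -> 8: 1 + 3 + 1 = 5
Shortest: 5.

5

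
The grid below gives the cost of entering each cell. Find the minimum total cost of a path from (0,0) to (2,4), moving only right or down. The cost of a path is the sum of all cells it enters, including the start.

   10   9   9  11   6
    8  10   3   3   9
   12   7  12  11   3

Path r0c0→r0c1→r0c2→r1c2→r1c3→r1c4→r2c4: 10 + 9 + 9 + 3 + 3 + 9 + 3 = 46.
For comparison, the top-then-right route costs 57.

46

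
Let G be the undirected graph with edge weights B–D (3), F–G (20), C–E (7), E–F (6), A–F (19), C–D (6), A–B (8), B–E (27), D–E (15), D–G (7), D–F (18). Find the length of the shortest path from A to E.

Checking several routes:
A - B - D - F - E: 8 + 3 + 18 + 6 = 35
A - B - D - E: 8 + 3 + 15 = 26
A - B - D - C - E: 8 + 3 + 6 + 7 = 24
A - F - E: 19 + 6 = 25
Best route has total 24.

24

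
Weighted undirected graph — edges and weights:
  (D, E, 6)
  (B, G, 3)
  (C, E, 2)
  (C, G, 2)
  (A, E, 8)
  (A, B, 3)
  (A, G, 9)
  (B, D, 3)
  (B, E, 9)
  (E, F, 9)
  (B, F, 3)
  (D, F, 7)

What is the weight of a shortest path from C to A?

8

Checking several routes:
C - G - A: 2 + 9 = 11
C - G - B - A: 2 + 3 + 3 = 8
C - E - A: 2 + 8 = 10
Shortest: 8.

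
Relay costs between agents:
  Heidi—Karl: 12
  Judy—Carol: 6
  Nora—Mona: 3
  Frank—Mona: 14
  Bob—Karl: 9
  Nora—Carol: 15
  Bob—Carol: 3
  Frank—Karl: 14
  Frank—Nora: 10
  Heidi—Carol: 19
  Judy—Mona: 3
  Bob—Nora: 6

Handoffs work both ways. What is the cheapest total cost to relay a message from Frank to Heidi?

26

A few of the Frank→Heidi routes:
Frank - Karl - Heidi: 14 + 12 = 26
Frank - Mona - Judy - Carol - Heidi: 14 + 3 + 6 + 19 = 42
Frank - Nora - Bob - Carol - Heidi: 10 + 6 + 3 + 19 = 38
Frank - Nora - Mona - Judy - Carol - Heidi: 10 + 3 + 3 + 6 + 19 = 41
Frank - Nora - Bob - Karl - Heidi: 10 + 6 + 9 + 12 = 37
The minimum is 26.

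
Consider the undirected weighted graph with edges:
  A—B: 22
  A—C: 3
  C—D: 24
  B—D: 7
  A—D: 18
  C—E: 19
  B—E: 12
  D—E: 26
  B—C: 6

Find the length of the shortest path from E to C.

18

Checking several routes:
E → B → C: 12 + 6 = 18
E → B → D → A → C: 12 + 7 + 18 + 3 = 40
E → C: 19
E → B → A → C: 12 + 22 + 3 = 37
E → D → B → C: 26 + 7 + 6 = 39
Shortest: 18.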